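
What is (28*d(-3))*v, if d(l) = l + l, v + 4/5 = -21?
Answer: 18312/5 ≈ 3662.4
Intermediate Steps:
v = -109/5 (v = -⅘ - 21 = -109/5 ≈ -21.800)
d(l) = 2*l
(28*d(-3))*v = (28*(2*(-3)))*(-109/5) = (28*(-6))*(-109/5) = -168*(-109/5) = 18312/5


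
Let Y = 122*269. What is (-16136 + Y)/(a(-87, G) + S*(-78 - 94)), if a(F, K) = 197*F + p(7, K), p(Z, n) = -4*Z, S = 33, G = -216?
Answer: -16682/22843 ≈ -0.73029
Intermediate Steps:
a(F, K) = -28 + 197*F (a(F, K) = 197*F - 4*7 = 197*F - 28 = -28 + 197*F)
Y = 32818
(-16136 + Y)/(a(-87, G) + S*(-78 - 94)) = (-16136 + 32818)/((-28 + 197*(-87)) + 33*(-78 - 94)) = 16682/((-28 - 17139) + 33*(-172)) = 16682/(-17167 - 5676) = 16682/(-22843) = 16682*(-1/22843) = -16682/22843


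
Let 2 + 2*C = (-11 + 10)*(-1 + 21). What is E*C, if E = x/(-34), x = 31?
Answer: 341/34 ≈ 10.029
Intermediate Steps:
C = -11 (C = -1 + ((-11 + 10)*(-1 + 21))/2 = -1 + (-1*20)/2 = -1 + (1/2)*(-20) = -1 - 10 = -11)
E = -31/34 (E = 31/(-34) = 31*(-1/34) = -31/34 ≈ -0.91177)
E*C = -31/34*(-11) = 341/34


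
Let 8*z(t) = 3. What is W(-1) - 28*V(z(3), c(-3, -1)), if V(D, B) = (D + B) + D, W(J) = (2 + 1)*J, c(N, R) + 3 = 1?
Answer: 32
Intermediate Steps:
c(N, R) = -2 (c(N, R) = -3 + 1 = -2)
W(J) = 3*J
z(t) = 3/8 (z(t) = (⅛)*3 = 3/8)
V(D, B) = B + 2*D (V(D, B) = (B + D) + D = B + 2*D)
W(-1) - 28*V(z(3), c(-3, -1)) = 3*(-1) - 28*(-2 + 2*(3/8)) = -3 - 28*(-2 + ¾) = -3 - 28*(-5/4) = -3 + 35 = 32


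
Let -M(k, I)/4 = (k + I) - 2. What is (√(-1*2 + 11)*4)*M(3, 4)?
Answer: -240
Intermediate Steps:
M(k, I) = 8 - 4*I - 4*k (M(k, I) = -4*((k + I) - 2) = -4*((I + k) - 2) = -4*(-2 + I + k) = 8 - 4*I - 4*k)
(√(-1*2 + 11)*4)*M(3, 4) = (√(-1*2 + 11)*4)*(8 - 4*4 - 4*3) = (√(-2 + 11)*4)*(8 - 16 - 12) = (√9*4)*(-20) = (3*4)*(-20) = 12*(-20) = -240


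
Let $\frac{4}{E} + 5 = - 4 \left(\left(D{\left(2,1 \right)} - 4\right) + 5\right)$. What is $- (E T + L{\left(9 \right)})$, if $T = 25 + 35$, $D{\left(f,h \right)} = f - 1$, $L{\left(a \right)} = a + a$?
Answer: $\frac{6}{13} \approx 0.46154$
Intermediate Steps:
$L{\left(a \right)} = 2 a$
$D{\left(f,h \right)} = -1 + f$
$T = 60$
$E = - \frac{4}{13}$ ($E = \frac{4}{-5 - 4 \left(\left(\left(-1 + 2\right) - 4\right) + 5\right)} = \frac{4}{-5 - 4 \left(\left(1 - 4\right) + 5\right)} = \frac{4}{-5 - 4 \left(-3 + 5\right)} = \frac{4}{-5 - 8} = \frac{4}{-13} = 4 \left(- \frac{1}{13}\right) = - \frac{4}{13} \approx -0.30769$)
$- (E T + L{\left(9 \right)}) = - (\left(- \frac{4}{13}\right) 60 + 2 \cdot 9) = - (- \frac{240}{13} + 18) = \left(-1\right) \left(- \frac{6}{13}\right) = \frac{6}{13}$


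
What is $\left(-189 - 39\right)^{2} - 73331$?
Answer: $-21347$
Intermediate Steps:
$\left(-189 - 39\right)^{2} - 73331 = \left(-228\right)^{2} - 73331 = 51984 - 73331 = -21347$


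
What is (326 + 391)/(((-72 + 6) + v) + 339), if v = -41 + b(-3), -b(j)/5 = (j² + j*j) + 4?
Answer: 717/122 ≈ 5.8771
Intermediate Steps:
b(j) = -20 - 10*j² (b(j) = -5*((j² + j*j) + 4) = -5*((j² + j²) + 4) = -5*(2*j² + 4) = -5*(4 + 2*j²) = -20 - 10*j²)
v = -151 (v = -41 + (-20 - 10*(-3)²) = -41 + (-20 - 10*9) = -41 + (-20 - 90) = -41 - 110 = -151)
(326 + 391)/(((-72 + 6) + v) + 339) = (326 + 391)/(((-72 + 6) - 151) + 339) = 717/((-66 - 151) + 339) = 717/(-217 + 339) = 717/122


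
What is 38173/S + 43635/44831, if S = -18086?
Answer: -922151153/810813466 ≈ -1.1373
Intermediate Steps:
38173/S + 43635/44831 = 38173/(-18086) + 43635/44831 = 38173*(-1/18086) + 43635*(1/44831) = -38173/18086 + 43635/44831 = -922151153/810813466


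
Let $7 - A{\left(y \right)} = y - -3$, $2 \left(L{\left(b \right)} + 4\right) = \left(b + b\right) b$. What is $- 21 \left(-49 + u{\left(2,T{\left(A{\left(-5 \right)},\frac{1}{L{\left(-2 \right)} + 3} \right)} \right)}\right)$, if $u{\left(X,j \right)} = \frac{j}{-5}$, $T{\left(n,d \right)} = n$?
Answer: $\frac{5334}{5} \approx 1066.8$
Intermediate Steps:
$L{\left(b \right)} = -4 + b^{2}$ ($L{\left(b \right)} = -4 + \frac{\left(b + b\right) b}{2} = -4 + \frac{2 b b}{2} = -4 + \frac{2 b^{2}}{2} = -4 + b^{2}$)
$A{\left(y \right)} = 4 - y$ ($A{\left(y \right)} = 7 - \left(y - -3\right) = 7 - \left(y + 3\right) = 7 - \left(3 + y\right) = 4 - y$)
$u{\left(X,j \right)} = - \frac{j}{5}$ ($u{\left(X,j \right)} = j \left(- \frac{1}{5}\right) = - \frac{j}{5}$)
$- 21 \left(-49 + u{\left(2,T{\left(A{\left(-5 \right)},\frac{1}{L{\left(-2 \right)} + 3} \right)} \right)}\right) = - 21 \left(-49 - \frac{4 - -5}{5}\right) = - 21 \left(-49 - \frac{4 + 5}{5}\right) = - 21 \left(-49 - \frac{9}{5}\right) = \left(-21\right) \left(- \frac{254}{5}\right) = \frac{5334}{5}$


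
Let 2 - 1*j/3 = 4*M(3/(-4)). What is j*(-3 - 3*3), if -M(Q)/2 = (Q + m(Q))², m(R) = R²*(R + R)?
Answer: -25713/32 ≈ -803.53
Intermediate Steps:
m(R) = 2*R³ (m(R) = R²*(2*R) = 2*R³)
M(Q) = -2*(Q + 2*Q³)²
j = 8571/128 (j = 6 - 12*(-2*(3/(-4))²*(1 + 2*(3/(-4))²)²) = 6 - 12*(-2*(3*(-¼))²*(1 + 2*(3*(-¼))²)²) = 6 - 12*(-2*(-¾)²*(1 + 2*(-¾)²)²) = 6 - 12*(-2*9/16*(1 + 2*(9/16))²) = 6 - 12*(-2*9/16*(1 + 9/8)²) = 6 - 12*(-2*9/16*(17/8)²) = 6 - 12*(-2*9/16*289/64) = 6 - 12*(-2601)/512 = 6 - 3*(-2601/128) = 6 + 7803/128 = 8571/128 ≈ 66.961)
j*(-3 - 3*3) = 8571*(-3 - 3*3)/128 = 8571*(-3 - 9)/128 = (8571/128)*(-12) = -25713/32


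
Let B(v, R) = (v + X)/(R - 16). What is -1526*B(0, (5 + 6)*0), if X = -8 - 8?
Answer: -1526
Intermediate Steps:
X = -16
B(v, R) = (-16 + v)/(-16 + R) (B(v, R) = (v - 16)/(R - 16) = (-16 + v)/(-16 + R))
-1526*B(0, (5 + 6)*0) = -1526*(-16 + 0)/(-16 + (5 + 6)*0) = -1526*(-16)/(-16 + 11*0) = -1526*(-16)/(-16 + 0) = -1526*(-16)/(-16) = -(-763)*(-16)/8 = -1526*1 = -1526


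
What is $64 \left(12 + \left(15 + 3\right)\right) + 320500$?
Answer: $322420$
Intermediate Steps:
$64 \left(12 + \left(15 + 3\right)\right) + 320500 = 64 \left(12 + 18\right) + 320500 = 64 \cdot 30 + 320500 = 1920 + 320500 = 322420$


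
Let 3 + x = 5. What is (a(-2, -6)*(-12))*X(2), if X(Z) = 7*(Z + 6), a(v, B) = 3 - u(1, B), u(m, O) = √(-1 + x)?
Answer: -1344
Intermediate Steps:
x = 2 (x = -3 + 5 = 2)
u(m, O) = 1 (u(m, O) = √(-1 + 2) = √1 = 1)
a(v, B) = 2 (a(v, B) = 3 - 1*1 = 3 - 1 = 2)
X(Z) = 42 + 7*Z (X(Z) = 7*(6 + Z) = 42 + 7*Z)
(a(-2, -6)*(-12))*X(2) = (2*(-12))*(42 + 7*2) = -24*(42 + 14) = -24*56 = -1344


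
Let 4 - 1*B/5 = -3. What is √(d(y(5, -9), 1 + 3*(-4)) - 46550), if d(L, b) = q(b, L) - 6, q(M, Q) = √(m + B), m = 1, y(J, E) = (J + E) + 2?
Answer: 35*I*√38 ≈ 215.75*I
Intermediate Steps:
B = 35 (B = 20 - 5*(-3) = 20 + 15 = 35)
y(J, E) = 2 + E + J (y(J, E) = (E + J) + 2 = 2 + E + J)
q(M, Q) = 6 (q(M, Q) = √(1 + 35) = √36 = 6)
d(L, b) = 0 (d(L, b) = 6 - 6 = 0)
√(d(y(5, -9), 1 + 3*(-4)) - 46550) = √(0 - 46550) = √(-46550) = 35*I*√38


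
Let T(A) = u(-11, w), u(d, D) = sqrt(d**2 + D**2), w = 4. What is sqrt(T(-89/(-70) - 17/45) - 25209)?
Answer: sqrt(-25209 + sqrt(137)) ≈ 158.74*I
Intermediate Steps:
u(d, D) = sqrt(D**2 + d**2)
T(A) = sqrt(137) (T(A) = sqrt(4**2 + (-11)**2) = sqrt(16 + 121) = sqrt(137))
sqrt(T(-89/(-70) - 17/45) - 25209) = sqrt(sqrt(137) - 25209) = sqrt(-25209 + sqrt(137))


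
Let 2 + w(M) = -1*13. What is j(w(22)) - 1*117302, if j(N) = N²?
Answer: -117077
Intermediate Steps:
w(M) = -15 (w(M) = -2 - 1*13 = -2 - 13 = -15)
j(w(22)) - 1*117302 = (-15)² - 1*117302 = 225 - 117302 = -117077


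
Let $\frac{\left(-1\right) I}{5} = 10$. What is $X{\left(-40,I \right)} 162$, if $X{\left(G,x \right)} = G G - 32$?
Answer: $254016$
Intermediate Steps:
$I = -50$ ($I = \left(-5\right) 10 = -50$)
$X{\left(G,x \right)} = -32 + G^{2}$ ($X{\left(G,x \right)} = G^{2} - 32 = -32 + G^{2}$)
$X{\left(-40,I \right)} 162 = \left(-32 + \left(-40\right)^{2}\right) 162 = \left(-32 + 1600\right) 162 = 1568 \cdot 162 = 254016$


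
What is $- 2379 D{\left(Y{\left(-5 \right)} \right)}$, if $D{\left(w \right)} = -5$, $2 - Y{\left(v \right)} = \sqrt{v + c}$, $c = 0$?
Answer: $11895$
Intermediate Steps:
$Y{\left(v \right)} = 2 - \sqrt{v}$ ($Y{\left(v \right)} = 2 - \sqrt{v + 0} = 2 - \sqrt{v}$)
$- 2379 D{\left(Y{\left(-5 \right)} \right)} = \left(-2379\right) \left(-5\right) = 11895$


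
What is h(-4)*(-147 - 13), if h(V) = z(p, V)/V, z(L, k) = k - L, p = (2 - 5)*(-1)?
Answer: -280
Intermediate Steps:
p = 3 (p = -3*(-1) = 3)
h(V) = (-3 + V)/V (h(V) = (V - 1*3)/V = (V - 3)/V = (-3 + V)/V)
h(-4)*(-147 - 13) = ((-3 - 4)/(-4))*(-147 - 13) = -1/4*(-7)*(-160) = (7/4)*(-160) = -280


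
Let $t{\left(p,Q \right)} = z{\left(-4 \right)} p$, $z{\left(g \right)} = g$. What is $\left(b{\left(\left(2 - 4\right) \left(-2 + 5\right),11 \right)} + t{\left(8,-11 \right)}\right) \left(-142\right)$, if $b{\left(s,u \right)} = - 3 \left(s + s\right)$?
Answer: $-568$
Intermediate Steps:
$t{\left(p,Q \right)} = - 4 p$
$b{\left(s,u \right)} = - 6 s$ ($b{\left(s,u \right)} = - 3 \cdot 2 s = - 6 s$)
$\left(b{\left(\left(2 - 4\right) \left(-2 + 5\right),11 \right)} + t{\left(8,-11 \right)}\right) \left(-142\right) = \left(- 6 \left(2 - 4\right) \left(-2 + 5\right) - 32\right) \left(-142\right) = \left(- 6 \left(\left(-2\right) 3\right) - 32\right) \left(-142\right) = \left(\left(-6\right) \left(-6\right) - 32\right) \left(-142\right) = \left(36 - 32\right) \left(-142\right) = 4 \left(-142\right) = -568$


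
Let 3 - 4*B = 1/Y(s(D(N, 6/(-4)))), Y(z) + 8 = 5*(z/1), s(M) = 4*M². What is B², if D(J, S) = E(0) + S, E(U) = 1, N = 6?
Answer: 25/36 ≈ 0.69444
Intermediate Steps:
D(J, S) = 1 + S
Y(z) = -8 + 5*z (Y(z) = -8 + 5*(z/1) = -8 + 5*(z*1) = -8 + 5*z)
B = ⅚ (B = ¾ - 1/(4*(-8 + 5*(4*(1 + 6/(-4))²))) = ¾ - 1/(4*(-8 + 5*(4*(1 + 6*(-¼))²))) = ¾ - 1/(4*(-8 + 5*(4*(1 - 3/2)²))) = ¾ - 1/(4*(-8 + 5*(4*(-½)²))) = ¾ - 1/(4*(-8 + 5*(4*(¼)))) = ¾ - 1/(4*(-8 + 5*1)) = ¾ - 1/(4*(-8 + 5)) = ¾ - ¼/(-3) = ¾ - ¼*(-⅓) = ¾ + 1/12 = ⅚ ≈ 0.83333)
B² = (⅚)² = 25/36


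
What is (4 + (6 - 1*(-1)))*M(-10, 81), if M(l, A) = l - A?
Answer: -1001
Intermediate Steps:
(4 + (6 - 1*(-1)))*M(-10, 81) = (4 + (6 - 1*(-1)))*(-10 - 1*81) = (4 + (6 + 1))*(-10 - 81) = (4 + 7)*(-91) = 11*(-91) = -1001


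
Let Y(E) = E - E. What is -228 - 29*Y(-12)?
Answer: -228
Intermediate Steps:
Y(E) = 0
-228 - 29*Y(-12) = -228 - 29*0 = -228 + 0 = -228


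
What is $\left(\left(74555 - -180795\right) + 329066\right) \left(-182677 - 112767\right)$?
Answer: $-172662200704$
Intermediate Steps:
$\left(\left(74555 - -180795\right) + 329066\right) \left(-182677 - 112767\right) = \left(\left(74555 + 180795\right) + 329066\right) \left(-295444\right) = \left(255350 + 329066\right) \left(-295444\right) = 584416 \left(-295444\right) = -172662200704$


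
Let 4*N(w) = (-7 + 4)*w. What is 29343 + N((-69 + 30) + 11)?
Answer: 29364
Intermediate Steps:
N(w) = -3*w/4 (N(w) = ((-7 + 4)*w)/4 = (-3*w)/4 = -3*w/4)
29343 + N((-69 + 30) + 11) = 29343 - 3*((-69 + 30) + 11)/4 = 29343 - 3*(-39 + 11)/4 = 29343 - ¾*(-28) = 29343 + 21 = 29364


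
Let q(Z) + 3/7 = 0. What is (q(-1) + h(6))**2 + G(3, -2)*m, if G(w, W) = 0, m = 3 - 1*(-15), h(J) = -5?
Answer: 1444/49 ≈ 29.469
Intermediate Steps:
m = 18 (m = 3 + 15 = 18)
q(Z) = -3/7 (q(Z) = -3/7 + 0 = -3/7)
(q(-1) + h(6))**2 + G(3, -2)*m = (-3/7 - 5)**2 + 0*18 = (-38/7)**2 + 0 = 1444/49 + 0 = 1444/49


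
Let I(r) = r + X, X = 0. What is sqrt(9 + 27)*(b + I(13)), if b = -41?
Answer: -168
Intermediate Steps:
I(r) = r (I(r) = r + 0 = r)
sqrt(9 + 27)*(b + I(13)) = sqrt(9 + 27)*(-41 + 13) = sqrt(36)*(-28) = 6*(-28) = -168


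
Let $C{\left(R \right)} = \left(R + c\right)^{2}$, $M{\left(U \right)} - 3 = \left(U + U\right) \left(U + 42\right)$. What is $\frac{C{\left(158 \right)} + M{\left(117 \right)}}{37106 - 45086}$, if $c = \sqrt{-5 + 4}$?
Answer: $- \frac{5181}{665} - \frac{79 i}{1995} \approx -7.791 - 0.039599 i$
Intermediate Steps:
$c = i$ ($c = \sqrt{-1} = i \approx 1.0 i$)
$M{\left(U \right)} = 3 + 2 U \left(42 + U\right)$ ($M{\left(U \right)} = 3 + \left(U + U\right) \left(U + 42\right) = 3 + 2 U \left(42 + U\right)$)
$C{\left(R \right)} = \left(i + R\right)^{2}$ ($C{\left(R \right)} = \left(R + i\right)^{2} = \left(i + R\right)^{2}$)
$\frac{C{\left(158 \right)} + M{\left(117 \right)}}{37106 - 45086} = \frac{\left(i + 158\right)^{2} + \left(3 + 2 \cdot 117^{2} + 84 \cdot 117\right)}{37106 - 45086} = \frac{\left(158 + i\right)^{2} + \left(3 + 2 \cdot 13689 + 9828\right)}{-7980} = \left(\left(158 + i\right)^{2} + \left(3 + 27378 + 9828\right)\right) \left(- \frac{1}{7980}\right) = \left(\left(158 + i\right)^{2} + 37209\right) \left(- \frac{1}{7980}\right) = \left(37209 + \left(158 + i\right)^{2}\right) \left(- \frac{1}{7980}\right) = - \frac{12403}{2660} - \frac{\left(158 + i\right)^{2}}{7980}$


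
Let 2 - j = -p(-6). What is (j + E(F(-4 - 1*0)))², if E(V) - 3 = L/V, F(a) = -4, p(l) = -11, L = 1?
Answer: 625/16 ≈ 39.063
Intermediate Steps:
E(V) = 3 + 1/V
j = -9 (j = 2 - (-1)*(-11) = 2 - 1*11 = 2 - 11 = -9)
(j + E(F(-4 - 1*0)))² = (-9 + (3 + 1/(-4)))² = (-9 + (3 - ¼))² = (-9 + 11/4)² = (-25/4)² = 625/16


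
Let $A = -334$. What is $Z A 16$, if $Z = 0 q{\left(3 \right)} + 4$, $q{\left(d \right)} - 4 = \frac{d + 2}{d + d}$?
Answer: $-21376$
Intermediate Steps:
$q{\left(d \right)} = 4 + \frac{2 + d}{2 d}$ ($q{\left(d \right)} = 4 + \frac{d + 2}{d + d} = 4 + \frac{2 + d}{2 d}$)
$Z = 4$ ($Z = 0 \left(\frac{9}{2} + \frac{1}{3}\right) + 4 = 0 \cdot \frac{29}{6} + 4 = 0 + 4 = 4$)
$Z A 16 = 4 \left(-334\right) 16 = \left(-1336\right) 16 = -21376$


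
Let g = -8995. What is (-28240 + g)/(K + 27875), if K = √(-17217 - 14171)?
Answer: -1037925625/777047013 + 74470*I*√7847/777047013 ≈ -1.3357 + 0.0084896*I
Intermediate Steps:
K = 2*I*√7847 (K = √(-31388) = 2*I*√7847 ≈ 177.17*I)
(-28240 + g)/(K + 27875) = (-28240 - 8995)/(2*I*√7847 + 27875) = -37235/(27875 + 2*I*√7847)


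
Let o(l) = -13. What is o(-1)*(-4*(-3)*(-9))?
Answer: 1404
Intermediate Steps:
o(-1)*(-4*(-3)*(-9)) = -13*(-4*(-3))*(-9) = -156*(-9) = -13*(-108) = 1404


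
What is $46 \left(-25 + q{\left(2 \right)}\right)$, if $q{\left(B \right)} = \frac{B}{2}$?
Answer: $-1104$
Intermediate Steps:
$q{\left(B \right)} = \frac{B}{2}$ ($q{\left(B \right)} = B \frac{1}{2} = \frac{B}{2}$)
$46 \left(-25 + q{\left(2 \right)}\right) = 46 \left(-25 + \frac{1}{2} \cdot 2\right) = 46 \left(-25 + 1\right) = 46 \left(-24\right) = -1104$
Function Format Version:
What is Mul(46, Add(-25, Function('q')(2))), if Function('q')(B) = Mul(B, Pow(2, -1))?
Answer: -1104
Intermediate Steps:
Function('q')(B) = Mul(Rational(1, 2), B) (Function('q')(B) = Mul(B, Rational(1, 2)) = Mul(Rational(1, 2), B))
Mul(46, Add(-25, Function('q')(2))) = Mul(46, Add(-25, Mul(Rational(1, 2), 2))) = Mul(46, Add(-25, 1)) = Mul(46, -24) = -1104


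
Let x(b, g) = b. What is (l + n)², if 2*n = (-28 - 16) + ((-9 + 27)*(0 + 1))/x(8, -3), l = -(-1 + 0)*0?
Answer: 27889/64 ≈ 435.77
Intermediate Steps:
l = 0 (l = -(-1)*0 = -1*0 = 0)
n = -167/8 (n = ((-28 - 16) + ((-9 + 27)*(0 + 1))/8)/2 = (-44 + (18*1)*(⅛))/2 = (-44 + 18*(⅛))/2 = (-44 + 9/4)/2 = (½)*(-167/4) = -167/8 ≈ -20.875)
(l + n)² = (0 - 167/8)² = (-167/8)² = 27889/64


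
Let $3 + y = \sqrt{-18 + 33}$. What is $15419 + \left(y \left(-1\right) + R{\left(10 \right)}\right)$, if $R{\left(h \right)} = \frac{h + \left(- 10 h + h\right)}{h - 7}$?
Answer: $\frac{46186}{3} - \sqrt{15} \approx 15391.0$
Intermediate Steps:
$y = -3 + \sqrt{15}$ ($y = -3 + \sqrt{-18 + 33} = -3 + \sqrt{15} \approx 0.87298$)
$R{\left(h \right)} = - \frac{8 h}{-7 + h}$ ($R{\left(h \right)} = \frac{h - 9 h}{-7 + h} = \frac{\left(-8\right) h}{-7 + h} = - \frac{8 h}{-7 + h}$)
$15419 + \left(y \left(-1\right) + R{\left(10 \right)}\right) = 15419 + \left(\left(-3 + \sqrt{15}\right) \left(-1\right) - \frac{80}{-7 + 10}\right) = 15419 - \left(-3 + \frac{80}{3} + \sqrt{15}\right) = 15419 - \left(\frac{71}{3} + \sqrt{15}\right) = \frac{46186}{3} - \sqrt{15}$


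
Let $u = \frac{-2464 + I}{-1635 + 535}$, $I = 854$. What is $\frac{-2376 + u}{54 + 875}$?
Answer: $- \frac{261199}{102190} \approx -2.556$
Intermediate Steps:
$u = \frac{161}{110}$ ($u = \frac{-2464 + 854}{-1635 + 535} = - \frac{1610}{-1100} = \left(-1610\right) \left(- \frac{1}{1100}\right) = \frac{161}{110} \approx 1.4636$)
$\frac{-2376 + u}{54 + 875} = \frac{-2376 + \frac{161}{110}}{54 + 875} = - \frac{261199}{110 \cdot 929} = \left(- \frac{261199}{110}\right) \frac{1}{929} = - \frac{261199}{102190}$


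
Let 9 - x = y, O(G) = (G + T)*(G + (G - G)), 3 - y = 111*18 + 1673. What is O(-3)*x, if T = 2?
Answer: 11031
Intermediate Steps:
y = -3668 (y = 3 - (111*18 + 1673) = 3 - (1998 + 1673) = 3 - 1*3671 = 3 - 3671 = -3668)
O(G) = G*(2 + G) (O(G) = (G + 2)*(G + (G - G)) = (2 + G)*(G + 0) = (2 + G)*G = G*(2 + G))
x = 3677 (x = 9 - 1*(-3668) = 9 + 3668 = 3677)
O(-3)*x = -3*(2 - 3)*3677 = -3*(-1)*3677 = 3*3677 = 11031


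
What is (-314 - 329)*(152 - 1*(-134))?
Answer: -183898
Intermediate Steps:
(-314 - 329)*(152 - 1*(-134)) = -643*(152 + 134) = -643*286 = -183898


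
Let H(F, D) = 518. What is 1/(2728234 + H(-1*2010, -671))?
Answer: 1/2728752 ≈ 3.6647e-7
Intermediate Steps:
1/(2728234 + H(-1*2010, -671)) = 1/(2728234 + 518) = 1/2728752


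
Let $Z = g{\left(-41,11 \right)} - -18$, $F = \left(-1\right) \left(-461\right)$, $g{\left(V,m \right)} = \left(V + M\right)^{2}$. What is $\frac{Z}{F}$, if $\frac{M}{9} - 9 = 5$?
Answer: $\frac{7243}{461} \approx 15.712$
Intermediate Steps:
$M = 126$ ($M = 81 + 9 \cdot 5 = 81 + 45 = 126$)
$g{\left(V,m \right)} = \left(126 + V\right)^{2}$ ($g{\left(V,m \right)} = \left(V + 126\right)^{2} = \left(126 + V\right)^{2}$)
$F = 461$
$Z = 7243$ ($Z = \left(126 - 41\right)^{2} - -18 = 85^{2} + 18 = 7225 + 18 = 7243$)
$\frac{Z}{F} = \frac{7243}{461}$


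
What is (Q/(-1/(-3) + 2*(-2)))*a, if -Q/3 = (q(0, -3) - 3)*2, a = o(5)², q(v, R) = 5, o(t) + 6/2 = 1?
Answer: 144/11 ≈ 13.091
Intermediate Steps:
o(t) = -2 (o(t) = -3 + 1 = -2)
a = 4 (a = (-2)² = 4)
Q = -12 (Q = -3*(5 - 3)*2 = -6*2 = -3*4 = -12)
(Q/(-1/(-3) + 2*(-2)))*a = -12/(-1/(-3) + 2*(-2))*4 = -12/(-1*(-⅓) - 4)*4 = -12/(⅓ - 4)*4 = -12/(-11/3)*4 = -12*(-3/11)*4 = (36/11)*4 = 144/11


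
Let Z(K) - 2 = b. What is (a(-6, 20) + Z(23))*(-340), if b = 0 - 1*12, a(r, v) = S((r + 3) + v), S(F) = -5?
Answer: 5100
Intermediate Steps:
a(r, v) = -5
b = -12 (b = 0 - 12 = -12)
Z(K) = -10 (Z(K) = 2 - 12 = -10)
(a(-6, 20) + Z(23))*(-340) = (-5 - 10)*(-340) = -15*(-340) = 5100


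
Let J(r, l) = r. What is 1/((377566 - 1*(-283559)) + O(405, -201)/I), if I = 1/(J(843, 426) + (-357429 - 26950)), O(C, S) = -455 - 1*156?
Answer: 1/235001621 ≈ 4.2553e-9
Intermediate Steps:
O(C, S) = -611 (O(C, S) = -455 - 156 = -611)
I = -1/383536 (I = 1/(843 + (-357429 - 26950)) = 1/(843 - 384379) = 1/(-383536) = -1/383536 ≈ -2.6073e-6)
1/((377566 - 1*(-283559)) + O(405, -201)/I) = 1/((377566 - 1*(-283559)) - 611/(-1/383536)) = 1/((377566 + 283559) - 611*(-383536)) = 1/(661125 + 234340496) = 1/235001621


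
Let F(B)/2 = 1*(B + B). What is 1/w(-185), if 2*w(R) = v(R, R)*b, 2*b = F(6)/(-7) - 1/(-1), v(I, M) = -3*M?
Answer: -28/9435 ≈ -0.0029677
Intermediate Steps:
F(B) = 4*B (F(B) = 2*(1*(B + B)) = 2*(1*(2*B)) = 2*(2*B) = 4*B)
b = -17/14 (b = ((4*6)/(-7) - 1/(-1))/2 = (24*(-⅐) - 1*(-1))/2 = (-24/7 + 1)/2 = (½)*(-17/7) = -17/14 ≈ -1.2143)
w(R) = 51*R/28 (w(R) = (-3*R*(-17/14))/2 = (51*R/14)/2 = 51*R/28)
1/w(-185) = 1/((51/28)*(-185)) = 1/(-9435/28) = -28/9435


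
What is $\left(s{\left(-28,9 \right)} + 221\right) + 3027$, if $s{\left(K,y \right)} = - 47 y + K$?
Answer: $2797$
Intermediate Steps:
$s{\left(K,y \right)} = K - 47 y$
$\left(s{\left(-28,9 \right)} + 221\right) + 3027 = \left(\left(-28 - 423\right) + 221\right) + 3027 = \left(-451 + 221\right) + 3027 = -230 + 3027 = 2797$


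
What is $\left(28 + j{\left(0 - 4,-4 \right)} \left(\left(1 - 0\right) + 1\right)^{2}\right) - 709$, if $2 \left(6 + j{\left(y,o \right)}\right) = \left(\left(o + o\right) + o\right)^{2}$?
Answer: $-417$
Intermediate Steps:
$j{\left(y,o \right)} = -6 + \frac{9 o^{2}}{2}$ ($j{\left(y,o \right)} = -6 + \frac{\left(\left(o + o\right) + o\right)^{2}}{2} = -6 + \frac{\left(2 o + o\right)^{2}}{2} = -6 + \frac{\left(3 o\right)^{2}}{2} = -6 + \frac{9 o^{2}}{2}$)
$\left(28 + j{\left(0 - 4,-4 \right)} \left(\left(1 - 0\right) + 1\right)^{2}\right) - 709 = \left(28 + \left(-6 + \frac{9 \left(-4\right)^{2}}{2}\right) \left(\left(1 - 0\right) + 1\right)^{2}\right) - 709 = \left(28 + \left(-6 + \frac{9}{2} \cdot 16\right) \left(\left(1 + 0\right) + 1\right)^{2}\right) - 709 = \left(28 + \left(-6 + 72\right) \left(1 + 1\right)^{2}\right) - 709 = \left(28 + 66 \cdot 2^{2}\right) - 709 = \left(28 + 66 \cdot 4\right) - 709 = \left(28 + 264\right) - 709 = 292 - 709 = -417$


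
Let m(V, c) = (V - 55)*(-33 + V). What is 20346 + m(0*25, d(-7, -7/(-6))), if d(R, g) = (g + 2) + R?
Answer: 22161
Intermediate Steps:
d(R, g) = 2 + R + g (d(R, g) = (2 + g) + R = 2 + R + g)
m(V, c) = (-55 + V)*(-33 + V)
20346 + m(0*25, d(-7, -7/(-6))) = 20346 + (1815 + (0*25)² - 0*25) = 20346 + (1815 + 0² - 88*0) = 20346 + (1815 + 0 + 0) = 20346 + 1815 = 22161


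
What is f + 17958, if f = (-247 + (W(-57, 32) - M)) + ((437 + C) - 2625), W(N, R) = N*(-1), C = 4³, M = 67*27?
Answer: 13835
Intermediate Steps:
M = 1809
C = 64
W(N, R) = -N
f = -4123 (f = (-247 + (-1*(-57) - 1*1809)) + ((437 + 64) - 2625) = (-247 + (57 - 1809)) + (501 - 2625) = (-247 - 1752) - 2124 = -1999 - 2124 = -4123)
f + 17958 = -4123 + 17958 = 13835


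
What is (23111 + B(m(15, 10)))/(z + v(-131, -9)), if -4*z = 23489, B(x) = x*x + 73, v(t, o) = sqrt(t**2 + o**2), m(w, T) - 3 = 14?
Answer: -2205429188/551457249 - 375568*sqrt(17242)/551457249 ≈ -4.0887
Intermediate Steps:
m(w, T) = 17 (m(w, T) = 3 + 14 = 17)
v(t, o) = sqrt(o**2 + t**2)
B(x) = 73 + x**2 (B(x) = x**2 + 73 = 73 + x**2)
z = -23489/4 (z = -1/4*23489 = -23489/4 ≈ -5872.3)
(23111 + B(m(15, 10)))/(z + v(-131, -9)) = (23111 + (73 + 17**2))/(-23489/4 + sqrt((-9)**2 + (-131)**2)) = (23111 + (73 + 289))/(-23489/4 + sqrt(81 + 17161)) = (23111 + 362)/(-23489/4 + sqrt(17242)) = 23473/(-23489/4 + sqrt(17242))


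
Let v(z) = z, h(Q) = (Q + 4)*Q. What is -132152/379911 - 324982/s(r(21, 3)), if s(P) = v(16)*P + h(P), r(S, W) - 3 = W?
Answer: -6860269573/3292562 ≈ -2083.6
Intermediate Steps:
h(Q) = Q*(4 + Q) (h(Q) = (4 + Q)*Q = Q*(4 + Q))
r(S, W) = 3 + W
s(P) = 16*P + P*(4 + P)
-132152/379911 - 324982/s(r(21, 3)) = -132152/379911 - 324982*1/((3 + 3)*(20 + (3 + 3))) = -132152*1/379911 - 324982*1/(6*(20 + 6)) = -132152/379911 - 324982/(6*26) = -132152/379911 - 324982/156 = -132152/379911 - 324982*1/156 = -132152/379911 - 162491/78 = -6860269573/3292562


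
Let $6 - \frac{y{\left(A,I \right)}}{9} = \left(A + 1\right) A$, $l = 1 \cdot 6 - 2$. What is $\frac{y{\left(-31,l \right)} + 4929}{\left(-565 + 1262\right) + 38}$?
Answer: $- \frac{1129}{245} \approx -4.6082$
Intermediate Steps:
$l = 4$ ($l = 6 - 2 = 4$)
$y{\left(A,I \right)} = 54 - 9 A \left(1 + A\right)$ ($y{\left(A,I \right)} = 54 - 9 \left(A + 1\right) A = 54 - 9 \left(1 + A\right) A = 54 - 9 A \left(1 + A\right)$)
$\frac{y{\left(-31,l \right)} + 4929}{\left(-565 + 1262\right) + 38} = \frac{\left(54 - -279 - 9 \left(-31\right)^{2}\right) + 4929}{\left(-565 + 1262\right) + 38} = \frac{\left(54 + 279 - 8649\right) + 4929}{697 + 38} = \frac{\left(54 + 279 - 8649\right) + 4929}{735} = \left(-8316 + 4929\right) \frac{1}{735} = \left(-3387\right) \frac{1}{735} = - \frac{1129}{245}$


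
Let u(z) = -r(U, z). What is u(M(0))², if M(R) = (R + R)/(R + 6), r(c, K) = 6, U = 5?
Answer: 36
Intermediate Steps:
M(R) = 2*R/(6 + R) (M(R) = (2*R)/(6 + R) = 2*R/(6 + R))
u(z) = -6 (u(z) = -1*6 = -6)
u(M(0))² = (-6)² = 36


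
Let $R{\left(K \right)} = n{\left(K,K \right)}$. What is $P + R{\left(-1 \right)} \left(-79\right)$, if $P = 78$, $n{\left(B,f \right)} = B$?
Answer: $157$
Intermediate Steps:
$R{\left(K \right)} = K$
$P + R{\left(-1 \right)} \left(-79\right) = 78 - -79 = 78 + 79 = 157$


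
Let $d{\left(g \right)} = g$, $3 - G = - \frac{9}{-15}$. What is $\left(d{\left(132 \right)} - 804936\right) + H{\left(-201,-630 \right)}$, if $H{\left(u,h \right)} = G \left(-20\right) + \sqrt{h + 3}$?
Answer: $-804852 + i \sqrt{627} \approx -8.0485 \cdot 10^{5} + 25.04 i$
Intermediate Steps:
$G = \frac{12}{5}$ ($G = 3 - - \frac{9}{-15} = 3 - \left(-9\right) \left(- \frac{1}{15}\right) = 3 - \frac{3}{5} = \frac{12}{5} \approx 2.4$)
$H{\left(u,h \right)} = -48 + \sqrt{3 + h}$ ($H{\left(u,h \right)} = \frac{12}{5} \left(-20\right) + \sqrt{h + 3} = -48 + \sqrt{3 + h}$)
$\left(d{\left(132 \right)} - 804936\right) + H{\left(-201,-630 \right)} = \left(132 - 804936\right) - \left(48 - \sqrt{3 - 630}\right) = -804804 - \left(48 - \sqrt{-627}\right) = -804804 - \left(48 - i \sqrt{627}\right) = -804852 + i \sqrt{627}$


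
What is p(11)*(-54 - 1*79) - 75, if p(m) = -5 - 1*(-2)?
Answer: 324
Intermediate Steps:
p(m) = -3 (p(m) = -5 + 2 = -3)
p(11)*(-54 - 1*79) - 75 = -3*(-54 - 1*79) - 75 = -3*(-54 - 79) - 75 = -3*(-133) - 75 = 399 - 75 = 324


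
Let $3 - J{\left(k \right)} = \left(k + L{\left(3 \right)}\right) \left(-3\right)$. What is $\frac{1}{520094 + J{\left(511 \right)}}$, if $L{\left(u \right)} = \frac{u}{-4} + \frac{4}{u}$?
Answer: $\frac{4}{2086527} \approx 1.9171 \cdot 10^{-6}$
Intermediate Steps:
$L{\left(u \right)} = \frac{4}{u} - \frac{u}{4}$ ($L{\left(u \right)} = u \left(- \frac{1}{4}\right) + \frac{4}{u} = - \frac{u}{4} + \frac{4}{u} = \frac{4}{u} - \frac{u}{4}$)
$J{\left(k \right)} = \frac{19}{4} + 3 k$ ($J{\left(k \right)} = 3 - \left(k + \left(\frac{4}{3} - \frac{3}{4}\right)\right) \left(-3\right) = 3 - \left(k + \frac{7}{12}\right) \left(-3\right) = 3 - \left(\frac{7}{12} + k\right) \left(-3\right) = 3 - \left(- \frac{7}{4} - 3 k\right) = 3 + \left(\frac{7}{4} + 3 k\right) = \frac{19}{4} + 3 k$)
$\frac{1}{520094 + J{\left(511 \right)}} = \frac{1}{520094 + \left(\frac{19}{4} + 3 \cdot 511\right)} = \frac{1}{520094 + \left(\frac{19}{4} + 1533\right)} = \frac{1}{520094 + \frac{6151}{4}} = \frac{1}{\frac{2086527}{4}} = \frac{4}{2086527}$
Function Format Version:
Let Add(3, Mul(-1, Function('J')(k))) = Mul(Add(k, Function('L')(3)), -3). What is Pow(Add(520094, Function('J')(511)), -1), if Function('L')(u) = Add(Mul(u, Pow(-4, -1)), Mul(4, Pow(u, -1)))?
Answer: Rational(4, 2086527) ≈ 1.9171e-6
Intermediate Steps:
Function('L')(u) = Add(Mul(4, Pow(u, -1)), Mul(Rational(-1, 4), u)) (Function('L')(u) = Add(Mul(u, Rational(-1, 4)), Mul(4, Pow(u, -1))) = Add(Mul(Rational(-1, 4), u), Mul(4, Pow(u, -1))) = Add(Mul(4, Pow(u, -1)), Mul(Rational(-1, 4), u)))
Function('J')(k) = Add(Rational(19, 4), Mul(3, k)) (Function('J')(k) = Add(3, Mul(-1, Mul(Add(k, Add(Mul(4, Pow(3, -1)), Mul(Rational(-1, 4), 3))), -3))) = Add(3, Mul(-1, Mul(Add(k, Add(Mul(4, Rational(1, 3)), Rational(-3, 4))), -3))) = Add(3, Mul(-1, Mul(Add(k, Add(Rational(4, 3), Rational(-3, 4))), -3))) = Add(3, Mul(-1, Mul(Add(k, Rational(7, 12)), -3))) = Add(3, Mul(-1, Mul(Add(Rational(7, 12), k), -3))) = Add(3, Mul(-1, Add(Rational(-7, 4), Mul(-3, k)))) = Add(3, Add(Rational(7, 4), Mul(3, k))) = Add(Rational(19, 4), Mul(3, k)))
Pow(Add(520094, Function('J')(511)), -1) = Pow(Add(520094, Add(Rational(19, 4), Mul(3, 511))), -1) = Pow(Add(520094, Add(Rational(19, 4), 1533)), -1) = Pow(Add(520094, Rational(6151, 4)), -1) = Pow(Rational(2086527, 4), -1) = Rational(4, 2086527)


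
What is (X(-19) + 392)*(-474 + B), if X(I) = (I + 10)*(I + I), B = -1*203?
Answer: -496918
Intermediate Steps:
B = -203
X(I) = 2*I*(10 + I) (X(I) = (10 + I)*(2*I) = 2*I*(10 + I))
(X(-19) + 392)*(-474 + B) = (2*(-19)*(10 - 19) + 392)*(-474 - 203) = (2*(-19)*(-9) + 392)*(-677) = (342 + 392)*(-677) = 734*(-677) = -496918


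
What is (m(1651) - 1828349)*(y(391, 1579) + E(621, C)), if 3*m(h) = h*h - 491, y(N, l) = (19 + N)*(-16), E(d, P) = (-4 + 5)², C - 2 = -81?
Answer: 18101114983/3 ≈ 6.0337e+9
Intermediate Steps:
C = -79 (C = 2 - 81 = -79)
E(d, P) = 1 (E(d, P) = 1² = 1)
y(N, l) = -304 - 16*N
m(h) = -491/3 + h²/3 (m(h) = (h*h - 491)/3 = (h² - 491)/3 = (-491 + h²)/3 = -491/3 + h²/3)
(m(1651) - 1828349)*(y(391, 1579) + E(621, C)) = ((-491/3 + (⅓)*1651²) - 1828349)*((-304 - 16*391) + 1) = ((-491/3 + (⅓)*2725801) - 1828349)*((-304 - 6256) + 1) = ((-491/3 + 2725801/3) - 1828349)*(-6560 + 1) = (2725310/3 - 1828349)*(-6559) = -2759737/3*(-6559) = 18101114983/3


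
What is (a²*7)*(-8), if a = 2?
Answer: -224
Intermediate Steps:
(a²*7)*(-8) = (2²*7)*(-8) = (4*7)*(-8) = 28*(-8) = -224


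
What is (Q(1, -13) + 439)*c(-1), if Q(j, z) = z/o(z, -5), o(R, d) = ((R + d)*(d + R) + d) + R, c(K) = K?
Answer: -134321/306 ≈ -438.96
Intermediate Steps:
o(R, d) = R + d + (R + d)**2 (o(R, d) = ((R + d)*(R + d) + d) + R = ((R + d)**2 + d) + R = (d + (R + d)**2) + R = R + d + (R + d)**2)
Q(j, z) = z/(-5 + z + (-5 + z)**2) (Q(j, z) = z/(z - 5 + (z - 5)**2) = z/(z - 5 + (-5 + z)**2) = z/(-5 + z + (-5 + z)**2))
(Q(1, -13) + 439)*c(-1) = (-13/(-5 - 13 + (-5 - 13)**2) + 439)*(-1) = (-13/(-5 - 13 + (-18)**2) + 439)*(-1) = (-13/(-5 - 13 + 324) + 439)*(-1) = (-13/306 + 439)*(-1) = (134321/306)*(-1) = -134321/306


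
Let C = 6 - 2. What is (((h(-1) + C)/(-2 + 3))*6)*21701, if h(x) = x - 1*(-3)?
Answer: 781236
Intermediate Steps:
C = 4
h(x) = 3 + x (h(x) = x + 3 = 3 + x)
(((h(-1) + C)/(-2 + 3))*6)*21701 = ((((3 - 1) + 4)/(-2 + 3))*6)*21701 = (((2 + 4)/1)*6)*21701 = ((6*1)*6)*21701 = (6*6)*21701 = 36*21701 = 781236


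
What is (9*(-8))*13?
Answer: -936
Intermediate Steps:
(9*(-8))*13 = -72*13 = -936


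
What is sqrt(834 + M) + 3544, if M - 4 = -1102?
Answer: 3544 + 2*I*sqrt(66) ≈ 3544.0 + 16.248*I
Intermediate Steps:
M = -1098 (M = 4 - 1102 = -1098)
sqrt(834 + M) + 3544 = sqrt(834 - 1098) + 3544 = sqrt(-264) + 3544 = 2*I*sqrt(66) + 3544 = 3544 + 2*I*sqrt(66)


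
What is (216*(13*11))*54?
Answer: 1667952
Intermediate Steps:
(216*(13*11))*54 = (216*143)*54 = 30888*54 = 1667952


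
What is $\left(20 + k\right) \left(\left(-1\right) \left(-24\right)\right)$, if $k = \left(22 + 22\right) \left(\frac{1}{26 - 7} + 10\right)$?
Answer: $\frac{210816}{19} \approx 11096.0$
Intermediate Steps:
$k = \frac{8404}{19}$ ($k = 44 \left(\frac{1}{19} + 10\right) = 44 \cdot \frac{191}{19} = \frac{8404}{19} \approx 442.32$)
$\left(20 + k\right) \left(\left(-1\right) \left(-24\right)\right) = \left(20 + \frac{8404}{19}\right) \left(\left(-1\right) \left(-24\right)\right) = \frac{8784}{19} \cdot 24 = \frac{210816}{19}$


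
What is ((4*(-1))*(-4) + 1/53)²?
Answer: 720801/2809 ≈ 256.60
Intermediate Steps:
((4*(-1))*(-4) + 1/53)² = (-4*(-4) + 1/53)² = (16 + 1/53)² = (849/53)² = 720801/2809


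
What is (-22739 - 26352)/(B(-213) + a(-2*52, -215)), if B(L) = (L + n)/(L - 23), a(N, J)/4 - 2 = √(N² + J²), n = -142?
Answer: 25986222668/50826257527 - 10936689344*√57041/50826257527 ≈ -50.880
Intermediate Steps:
a(N, J) = 8 + 4*√(J² + N²) (a(N, J) = 8 + 4*√(N² + J²) = 8 + 4*√(J² + N²))
B(L) = (-142 + L)/(-23 + L) (B(L) = (L - 142)/(L - 23) = (-142 + L)/(-23 + L))
(-22739 - 26352)/(B(-213) + a(-2*52, -215)) = (-22739 - 26352)/((-142 - 213)/(-23 - 213) + (8 + 4*√((-215)² + (-2*52)²))) = -49091/(-355/(-236) + (8 + 4*√(46225 + (-104)²))) = -49091/(-1/236*(-355) + (8 + 4*√(46225 + 10816))) = -49091/(355/236 + (8 + 4*√57041)) = -49091/(2243/236 + 4*√57041)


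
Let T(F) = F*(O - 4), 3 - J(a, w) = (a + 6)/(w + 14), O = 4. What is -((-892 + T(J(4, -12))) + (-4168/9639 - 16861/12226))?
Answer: 105332482435/117846414 ≈ 893.81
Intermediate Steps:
J(a, w) = 3 - (6 + a)/(14 + w) (J(a, w) = 3 - (a + 6)/(w + 14) = 3 - (6 + a)/(14 + w))
T(F) = 0 (T(F) = F*(4 - 4) = F*0 = 0)
-((-892 + T(J(4, -12))) + (-4168/9639 - 16861/12226)) = -((-892 + 0) + (-4168/9639 - 16861/12226)) = -(-892 + (-4168*1/9639 - 16861*1/12226)) = -(-892 + (-4168/9639 - 16861/12226)) = -(-892 - 213481147/117846414) = -1*(-105332482435/117846414) = 105332482435/117846414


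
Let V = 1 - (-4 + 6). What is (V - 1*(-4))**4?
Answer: 81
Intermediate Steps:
V = -1 (V = 1 - 1*2 = 1 - 2 = -1)
(V - 1*(-4))**4 = (-1 - 1*(-4))**4 = (-1 + 4)**4 = 3**4 = 81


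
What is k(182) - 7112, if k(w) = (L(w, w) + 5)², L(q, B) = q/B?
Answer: -7076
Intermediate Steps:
k(w) = 36 (k(w) = (w/w + 5)² = (1 + 5)² = 6² = 36)
k(182) - 7112 = 36 - 7112 = -7076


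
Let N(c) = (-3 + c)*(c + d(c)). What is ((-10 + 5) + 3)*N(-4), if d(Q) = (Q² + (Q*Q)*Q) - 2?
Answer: -756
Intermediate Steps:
d(Q) = -2 + Q² + Q³ (d(Q) = (Q² + Q²*Q) - 2 = (Q² + Q³) - 2 = -2 + Q² + Q³)
N(c) = (-3 + c)*(-2 + c + c² + c³) (N(c) = (-3 + c)*(c + (-2 + c² + c³)) = (-3 + c)*(-2 + c + c² + c³))
((-10 + 5) + 3)*N(-4) = ((-10 + 5) + 3)*(6 + (-4)⁴ - 5*(-4) - 2*(-4)² - 2*(-4)³) = (-5 + 3)*(6 + 256 + 20 - 2*16 - 2*(-64)) = -2*(6 + 256 + 20 - 32 + 128) = -2*378 = -756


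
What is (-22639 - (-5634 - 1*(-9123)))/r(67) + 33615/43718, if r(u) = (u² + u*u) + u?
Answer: -838216229/395429310 ≈ -2.1198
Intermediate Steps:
r(u) = u + 2*u² (r(u) = (u² + u²) + u = 2*u² + u = u + 2*u²)
(-22639 - (-5634 - 1*(-9123)))/r(67) + 33615/43718 = (-22639 - (-5634 - 1*(-9123)))/((67*(1 + 2*67))) + 33615/43718 = (-22639 - (-5634 + 9123))/((67*(1 + 134))) + 33615*(1/43718) = (-22639 - 1*3489)/((67*135)) + 33615/43718 = (-22639 - 3489)/9045 + 33615/43718 = -26128*1/9045 + 33615/43718 = -26128/9045 + 33615/43718 = -838216229/395429310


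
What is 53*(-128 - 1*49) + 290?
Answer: -9091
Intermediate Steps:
53*(-128 - 1*49) + 290 = 53*(-128 - 49) + 290 = 53*(-177) + 290 = -9381 + 290 = -9091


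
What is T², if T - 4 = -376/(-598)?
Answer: 1915456/89401 ≈ 21.425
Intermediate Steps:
T = 1384/299 (T = 4 - 376/(-598) = 4 - 376*(-1/598) = 4 + 188/299 = 1384/299 ≈ 4.6288)
T² = (1384/299)² = 1915456/89401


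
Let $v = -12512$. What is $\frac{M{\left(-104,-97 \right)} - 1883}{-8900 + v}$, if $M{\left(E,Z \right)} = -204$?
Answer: $\frac{2087}{21412} \approx 0.097469$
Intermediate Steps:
$\frac{M{\left(-104,-97 \right)} - 1883}{-8900 + v} = \frac{-204 - 1883}{-8900 - 12512} = - \frac{2087}{-21412} = \left(-2087\right) \left(- \frac{1}{21412}\right) = \frac{2087}{21412}$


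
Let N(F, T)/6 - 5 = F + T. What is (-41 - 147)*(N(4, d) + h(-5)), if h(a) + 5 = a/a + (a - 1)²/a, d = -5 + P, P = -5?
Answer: 16168/5 ≈ 3233.6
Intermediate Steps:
d = -10 (d = -5 - 5 = -10)
N(F, T) = 30 + 6*F + 6*T (N(F, T) = 30 + 6*(F + T) = 30 + (6*F + 6*T) = 30 + 6*F + 6*T)
h(a) = -4 + (-1 + a)²/a (h(a) = -5 + (a/a + (a - 1)²/a) = -5 + (1 + (-1 + a)²/a) = -4 + (-1 + a)²/a)
(-41 - 147)*(N(4, d) + h(-5)) = (-41 - 147)*((30 + 6*4 + 6*(-10)) + (-4 + (-1 - 5)²/(-5))) = -188*((30 + 24 - 60) + (-4 - ⅕*(-6)²)) = -188*(-6 + (-4 - ⅕*36)) = -188*(-6 + (-4 - 36/5)) = -188*(-6 - 56/5) = -188*(-86/5) = 16168/5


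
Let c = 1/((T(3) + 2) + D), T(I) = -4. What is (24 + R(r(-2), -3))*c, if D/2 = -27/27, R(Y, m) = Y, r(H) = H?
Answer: -11/2 ≈ -5.5000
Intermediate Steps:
D = -2 (D = 2*(-27/27) = 2*(-27*1/27) = 2*(-1) = -2)
c = -¼ (c = 1/((-4 + 2) - 2) = 1/(-2 - 2) = 1/(-4) = -¼ ≈ -0.25000)
(24 + R(r(-2), -3))*c = (24 - 2)*(-¼) = 22*(-¼) = -11/2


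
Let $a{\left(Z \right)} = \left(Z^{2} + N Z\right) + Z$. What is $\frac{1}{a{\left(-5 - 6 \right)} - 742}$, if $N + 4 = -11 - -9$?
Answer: $- \frac{1}{566} \approx -0.0017668$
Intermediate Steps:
$N = -6$ ($N = -4 - 2 = -6$)
$a{\left(Z \right)} = Z^{2} - 5 Z$ ($a{\left(Z \right)} = \left(Z^{2} - 6 Z\right) + Z = Z^{2} - 5 Z$)
$\frac{1}{a{\left(-5 - 6 \right)} - 742} = \frac{1}{\left(-5 - 6\right) \left(-5 - 11\right) - 742} = \frac{1}{- 11 \left(-5 - 11\right) - 742} = \frac{1}{\left(-11\right) \left(-16\right) - 742} = \frac{1}{176 - 742} = \frac{1}{-566} = - \frac{1}{566}$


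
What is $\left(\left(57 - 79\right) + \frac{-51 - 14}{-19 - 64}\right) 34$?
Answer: $- \frac{59874}{83} \approx -721.37$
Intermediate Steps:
$\left(\left(57 - 79\right) + \frac{-51 - 14}{-19 - 64}\right) 34 = \left(-22 - \frac{65}{-83}\right) 34 = \left(-22 - - \frac{65}{83}\right) 34 = \left(-22 + \frac{65}{83}\right) 34 = \left(- \frac{1761}{83}\right) 34 = - \frac{59874}{83}$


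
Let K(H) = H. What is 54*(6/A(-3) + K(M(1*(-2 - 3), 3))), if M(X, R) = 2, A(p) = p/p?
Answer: 432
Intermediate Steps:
A(p) = 1
54*(6/A(-3) + K(M(1*(-2 - 3), 3))) = 54*(6/1 + 2) = 54*(6*1 + 2) = 54*(6 + 2) = 54*8 = 432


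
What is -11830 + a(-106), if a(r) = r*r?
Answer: -594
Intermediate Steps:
a(r) = r²
-11830 + a(-106) = -11830 + (-106)² = -11830 + 11236 = -594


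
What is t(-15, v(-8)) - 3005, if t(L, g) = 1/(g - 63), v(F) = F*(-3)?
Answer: -117196/39 ≈ -3005.0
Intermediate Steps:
v(F) = -3*F
t(L, g) = 1/(-63 + g)
t(-15, v(-8)) - 3005 = 1/(-63 - 3*(-8)) - 3005 = 1/(-63 + 24) - 3005 = 1/(-39) - 3005 = -1/39 - 3005 = -117196/39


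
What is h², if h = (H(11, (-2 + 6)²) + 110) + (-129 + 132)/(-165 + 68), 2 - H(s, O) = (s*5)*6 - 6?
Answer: 423001489/9409 ≈ 44957.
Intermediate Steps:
H(s, O) = 8 - 30*s (H(s, O) = 2 - ((s*5)*6 - 6) = 2 - ((5*s)*6 - 6) = 2 - (30*s - 6) = 2 - (-6 + 30*s) = 2 + (6 - 30*s) = 8 - 30*s)
h = -20567/97 (h = ((8 - 30*11) + 110) + (-129 + 132)/(-165 + 68) = ((8 - 330) + 110) + 3/(-97) = (-322 + 110) + 3*(-1/97) = -212 - 3/97 = -20567/97 ≈ -212.03)
h² = (-20567/97)² = 423001489/9409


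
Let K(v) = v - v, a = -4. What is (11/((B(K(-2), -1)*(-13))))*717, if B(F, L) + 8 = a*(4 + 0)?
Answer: 2629/104 ≈ 25.279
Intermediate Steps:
K(v) = 0
B(F, L) = -24 (B(F, L) = -8 - 4*(4 + 0) = -8 - 4*4 = -8 - 16 = -24)
(11/((B(K(-2), -1)*(-13))))*717 = (11/((-24*(-13))))*717 = (11/312)*717 = 2629/104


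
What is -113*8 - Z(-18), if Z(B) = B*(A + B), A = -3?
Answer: -1282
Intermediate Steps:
Z(B) = B*(-3 + B)
-113*8 - Z(-18) = -113*8 - (-18)*(-3 - 18) = -904 - (-18)*(-21) = -904 - 1*378 = -904 - 378 = -1282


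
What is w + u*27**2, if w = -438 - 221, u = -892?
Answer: -650927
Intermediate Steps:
w = -659
w + u*27**2 = -659 - 892*27**2 = -659 - 892*729 = -659 - 650268 = -650927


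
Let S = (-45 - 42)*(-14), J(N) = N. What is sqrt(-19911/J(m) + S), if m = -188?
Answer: 3*sqrt(1299785)/94 ≈ 36.386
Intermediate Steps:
S = 1218 (S = -87*(-14) = 1218)
sqrt(-19911/J(m) + S) = sqrt(-19911/(-188) + 1218) = sqrt(-19911*(-1/188) + 1218) = sqrt(19911/188 + 1218) = sqrt(248895/188) = 3*sqrt(1299785)/94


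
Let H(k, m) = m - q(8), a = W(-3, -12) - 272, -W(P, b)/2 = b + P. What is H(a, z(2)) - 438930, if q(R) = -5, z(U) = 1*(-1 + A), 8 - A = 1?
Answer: -438919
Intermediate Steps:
A = 7 (A = 8 - 1*1 = 8 - 1 = 7)
z(U) = 6 (z(U) = 1*(-1 + 7) = 1*6 = 6)
W(P, b) = -2*P - 2*b (W(P, b) = -2*(b + P) = -2*(P + b) = -2*P - 2*b)
a = -242 (a = (-2*(-3) - 2*(-12)) - 272 = (6 + 24) - 272 = 30 - 272 = -242)
H(k, m) = 5 + m (H(k, m) = m - 1*(-5) = m + 5 = 5 + m)
H(a, z(2)) - 438930 = (5 + 6) - 438930 = 11 - 438930 = -438919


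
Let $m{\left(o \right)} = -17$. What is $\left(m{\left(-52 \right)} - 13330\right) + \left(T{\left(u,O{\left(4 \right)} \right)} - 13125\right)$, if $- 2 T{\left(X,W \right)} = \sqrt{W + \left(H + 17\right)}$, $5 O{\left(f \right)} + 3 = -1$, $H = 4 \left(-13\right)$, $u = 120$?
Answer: $-26472 - \frac{i \sqrt{895}}{10} \approx -26472.0 - 2.9917 i$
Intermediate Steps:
$H = -52$
$O{\left(f \right)} = - \frac{4}{5}$ ($O{\left(f \right)} = - \frac{3}{5} + \frac{1}{5} \left(-1\right) = - \frac{3}{5} - \frac{1}{5} = - \frac{4}{5}$)
$T{\left(X,W \right)} = - \frac{\sqrt{-35 + W}}{2}$ ($T{\left(X,W \right)} = - \frac{\sqrt{W + \left(-52 + 17\right)}}{2} = - \frac{\sqrt{W - 35}}{2} = - \frac{\sqrt{-35 + W}}{2}$)
$\left(m{\left(-52 \right)} - 13330\right) + \left(T{\left(u,O{\left(4 \right)} \right)} - 13125\right) = \left(-17 - 13330\right) - \left(13125 + \frac{\sqrt{-35 - \frac{4}{5}}}{2}\right) = -13347 - \left(13125 + \frac{\sqrt{- \frac{179}{5}}}{2}\right) = -13347 - \left(13125 + \frac{\frac{1}{5} i \sqrt{895}}{2}\right) = -13347 - \left(13125 + \frac{i \sqrt{895}}{10}\right) = -26472 - \frac{i \sqrt{895}}{10}$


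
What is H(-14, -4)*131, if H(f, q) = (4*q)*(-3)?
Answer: 6288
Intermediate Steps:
H(f, q) = -12*q
H(-14, -4)*131 = -12*(-4)*131 = 48*131 = 6288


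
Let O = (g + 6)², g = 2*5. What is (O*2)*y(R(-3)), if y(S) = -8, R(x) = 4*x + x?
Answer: -4096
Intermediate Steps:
R(x) = 5*x
g = 10
O = 256 (O = (10 + 6)² = 16² = 256)
(O*2)*y(R(-3)) = (256*2)*(-8) = 512*(-8) = -4096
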